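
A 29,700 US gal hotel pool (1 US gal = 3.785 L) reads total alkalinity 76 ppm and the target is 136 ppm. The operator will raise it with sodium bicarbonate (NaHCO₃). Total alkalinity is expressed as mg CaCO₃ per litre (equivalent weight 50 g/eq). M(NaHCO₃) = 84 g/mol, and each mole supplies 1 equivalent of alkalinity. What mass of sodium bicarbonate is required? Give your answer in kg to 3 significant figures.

Volume: 29,700 US gal × 3.785 L/gal = 112,414 L.
Alkalinity to add: (136 − 76) = 60 mg/L as CaCO₃ × 112,414 L = 6745 g as CaCO₃.
Equivalents: 6745 g ÷ 50 g/eq = 134.9 eq.
NaHCO₃ supplies 1 eq per mole → 134.9 mol.
Mass: 134.9 mol × 84 g/mol = 11,330 g.

11.3 kg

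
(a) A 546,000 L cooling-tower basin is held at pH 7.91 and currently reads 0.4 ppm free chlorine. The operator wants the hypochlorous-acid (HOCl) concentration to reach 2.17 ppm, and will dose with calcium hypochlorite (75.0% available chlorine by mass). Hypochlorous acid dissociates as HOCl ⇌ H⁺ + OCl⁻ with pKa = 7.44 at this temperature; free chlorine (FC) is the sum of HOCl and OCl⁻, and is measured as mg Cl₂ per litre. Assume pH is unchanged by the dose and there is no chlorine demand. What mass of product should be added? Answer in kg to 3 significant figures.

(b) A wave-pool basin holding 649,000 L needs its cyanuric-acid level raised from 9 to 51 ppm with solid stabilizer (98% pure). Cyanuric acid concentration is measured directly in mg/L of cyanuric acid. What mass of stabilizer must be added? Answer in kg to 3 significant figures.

(a) [OCl⁻]/[HOCl] = 10^(pH − pKa) = 10^(7.91 − 7.44) = 2.951; fraction as HOCl = 1/(1 + 2.951) = 0.2531.
(a) Free chlorine required for 2.17 ppm HOCl: 2.17 / 0.2531 = 8.574 ppm.
(a) FC to add: 8.574 − 0.4 = 8.174 mg/L as Cl₂.
(a) Cl₂ equivalent: 8.174 mg/L × 546,000 L = 4463 g.
(a) Product at 75.0% available Cl: 4463 / 0.75 = 5951 g.

(b) CYA to add: (51 − 9) = 42 mg/L × 649,000 L = 27,260 g cyanuric acid.
(b) At 98% purity: 27,260 / 0.98 = 27,810 g product.

(a) 5.95 kg; (b) 27.8 kg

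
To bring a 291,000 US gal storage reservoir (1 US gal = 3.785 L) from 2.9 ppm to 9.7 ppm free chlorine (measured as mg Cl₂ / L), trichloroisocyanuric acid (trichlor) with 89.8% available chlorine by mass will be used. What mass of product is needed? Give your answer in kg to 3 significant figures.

8.34 kg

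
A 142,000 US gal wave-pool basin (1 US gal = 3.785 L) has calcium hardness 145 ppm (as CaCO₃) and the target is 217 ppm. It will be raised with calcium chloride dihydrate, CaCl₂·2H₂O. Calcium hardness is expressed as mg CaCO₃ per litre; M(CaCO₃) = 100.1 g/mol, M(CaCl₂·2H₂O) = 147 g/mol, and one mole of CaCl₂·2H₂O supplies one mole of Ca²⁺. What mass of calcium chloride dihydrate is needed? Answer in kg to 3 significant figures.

56.8 kg

Volume: 142,000 US gal × 3.785 L/gal = 537,470 L.
Hardness to add: (217 − 145) = 72 mg/L as CaCO₃ × 537,470 L = 38,700 g as CaCO₃.
Moles of Ca²⁺ (1 mol Ca²⁺ ≡ 1 mol CaCO₃): 38,700 / 100.1 g/mol = 386.6 mol.
Mass of CaCl₂·2H₂O: 386.6 × 147 = 56,830 g.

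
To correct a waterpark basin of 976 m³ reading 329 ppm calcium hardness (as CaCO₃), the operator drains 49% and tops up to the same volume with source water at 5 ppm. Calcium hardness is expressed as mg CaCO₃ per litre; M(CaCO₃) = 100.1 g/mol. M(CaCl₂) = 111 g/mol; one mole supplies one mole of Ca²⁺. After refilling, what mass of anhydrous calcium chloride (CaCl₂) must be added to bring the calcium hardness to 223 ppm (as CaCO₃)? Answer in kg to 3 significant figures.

57.1 kg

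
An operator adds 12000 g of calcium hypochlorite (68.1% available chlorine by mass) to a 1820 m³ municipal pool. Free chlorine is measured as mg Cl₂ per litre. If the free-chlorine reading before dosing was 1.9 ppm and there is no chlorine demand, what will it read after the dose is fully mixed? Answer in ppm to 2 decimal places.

6.39 ppm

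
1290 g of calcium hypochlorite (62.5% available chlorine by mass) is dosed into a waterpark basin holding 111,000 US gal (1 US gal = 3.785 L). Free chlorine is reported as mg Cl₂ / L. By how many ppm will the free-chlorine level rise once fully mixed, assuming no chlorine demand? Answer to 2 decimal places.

Volume: 111,000 US gal × 3.785 L/gal = 420,135 L.
Available chlorine delivered: 1290 g × 0.625 = 806.2 g as Cl₂.
Concentration rise: 806.2 g / 420,135 L = 1.919 mg/L = 1.92 ppm.

1.92 ppm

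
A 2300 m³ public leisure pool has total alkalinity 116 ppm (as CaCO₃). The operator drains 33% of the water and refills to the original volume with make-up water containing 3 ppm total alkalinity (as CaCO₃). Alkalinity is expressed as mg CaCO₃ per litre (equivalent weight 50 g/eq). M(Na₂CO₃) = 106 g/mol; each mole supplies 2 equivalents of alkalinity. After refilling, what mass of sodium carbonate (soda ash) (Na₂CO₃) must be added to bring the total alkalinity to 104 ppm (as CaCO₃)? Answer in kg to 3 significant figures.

61.7 kg

Volume: 2300 m³ = 2,300,000 L.
After draining 33% and refilling: 116 × 0.67 + 3 × 0.33 = 78.71 ppm.
Deficit to target: 104 − 78.71 = 25.29 mg/L.
As CaCO₃: 25.29 mg/L × 2,300,000 L = 58,170 g; ÷ 50 g/eq ÷ 2 = 581.7 mol Na₂CO₃.
Mass: 581.7 × 106 = 61,660 g.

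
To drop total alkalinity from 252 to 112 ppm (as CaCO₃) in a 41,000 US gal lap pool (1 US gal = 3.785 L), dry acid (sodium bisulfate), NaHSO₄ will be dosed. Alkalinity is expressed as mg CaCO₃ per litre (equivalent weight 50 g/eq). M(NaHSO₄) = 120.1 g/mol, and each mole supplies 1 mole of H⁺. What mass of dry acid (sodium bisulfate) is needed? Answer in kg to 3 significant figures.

Volume: 41,000 US gal × 3.785 L/gal = 155,185 L.
Alkalinity to neutralize: (252 − 112) = 140 mg/L as CaCO₃ × 155,185 L = 21,730 g as CaCO₃.
Equivalents of H⁺ required: 21,730 ÷ 50 g/eq = 434.5 eq = 434.5 mol NaHSO₄.
Mass of NaHSO₄: 434.5 × 120.1 = 52,190 g.

52.2 kg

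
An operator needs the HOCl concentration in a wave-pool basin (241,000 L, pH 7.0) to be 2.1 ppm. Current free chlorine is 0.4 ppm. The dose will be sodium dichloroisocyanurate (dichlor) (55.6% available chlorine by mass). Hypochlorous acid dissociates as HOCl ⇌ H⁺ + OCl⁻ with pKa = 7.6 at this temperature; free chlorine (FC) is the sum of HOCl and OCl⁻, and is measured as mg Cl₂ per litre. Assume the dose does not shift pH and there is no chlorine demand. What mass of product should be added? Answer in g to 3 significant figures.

966 g

[OCl⁻]/[HOCl] = 10^(pH − pKa) = 10^(7.0 − 7.6) = 0.2512; fraction as HOCl = 1/(1 + 0.2512) = 0.7992.
Free chlorine required for 2.1 ppm HOCl: 2.1 / 0.7992 = 2.627 ppm.
FC to add: 2.627 − 0.4 = 2.227 mg/L as Cl₂.
Cl₂ equivalent: 2.227 mg/L × 241,000 L = 536.8 g.
Product at 55.6% available Cl: 536.8 / 0.556 = 965.5 g.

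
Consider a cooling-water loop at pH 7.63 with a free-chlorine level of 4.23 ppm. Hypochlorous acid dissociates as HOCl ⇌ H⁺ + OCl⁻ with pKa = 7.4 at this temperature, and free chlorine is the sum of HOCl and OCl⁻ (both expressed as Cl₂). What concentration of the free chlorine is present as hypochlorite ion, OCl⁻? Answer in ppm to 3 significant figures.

2.66 ppm

[OCl⁻]/[HOCl] = 10^(pH − pKa) = 10^(7.63 − 7.4) = 10^0.23 = 1.698.
Fraction as HOCl = 1 / (1 + 1.698) = 0.3706.
OCl⁻ = (1 − 0.3706) × 4.23 ppm = 2.662 ppm.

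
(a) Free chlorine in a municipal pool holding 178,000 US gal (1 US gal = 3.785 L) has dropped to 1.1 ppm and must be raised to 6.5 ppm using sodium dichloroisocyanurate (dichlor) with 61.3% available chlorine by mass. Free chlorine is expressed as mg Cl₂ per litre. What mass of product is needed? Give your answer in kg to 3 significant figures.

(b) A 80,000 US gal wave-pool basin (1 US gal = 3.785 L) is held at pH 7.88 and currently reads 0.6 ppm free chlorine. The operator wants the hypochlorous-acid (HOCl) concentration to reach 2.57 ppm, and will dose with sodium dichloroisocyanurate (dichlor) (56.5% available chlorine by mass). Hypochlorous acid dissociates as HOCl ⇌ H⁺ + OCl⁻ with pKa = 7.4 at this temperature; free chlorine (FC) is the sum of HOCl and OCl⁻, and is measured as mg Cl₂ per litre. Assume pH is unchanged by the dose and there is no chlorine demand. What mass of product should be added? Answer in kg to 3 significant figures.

(a) Volume: 178,000 US gal × 3.785 L/gal = 673,730 L.
(a) Chlorine deficit: 6.5 − 1.1 = 5.4 ppm = 5.4 mg/L as Cl₂.
(a) Cl₂ equivalent needed: 5.4 mg/L × 673,730 L = 3,638,000 mg = 3638 g.
(a) Product at 61.3% available chlorine: 3638 / 0.613 = 5935 g.

(b) Volume: 80,000 US gal × 3.785 L/gal = 302,800 L.
(b) [OCl⁻]/[HOCl] = 10^(pH − pKa) = 10^(7.88 − 7.4) = 3.02; fraction as HOCl = 1/(1 + 3.02) = 0.2488.
(b) Free chlorine required for 2.57 ppm HOCl: 2.57 / 0.2488 = 10.33 ppm.
(b) FC to add: 10.33 − 0.6 = 9.731 mg/L as Cl₂.
(b) Cl₂ equivalent: 9.731 mg/L × 302,800 L = 2947 g.
(b) Product at 56.5% available Cl: 2947 / 0.565 = 5215 g.

(a) 5.93 kg; (b) 5.22 kg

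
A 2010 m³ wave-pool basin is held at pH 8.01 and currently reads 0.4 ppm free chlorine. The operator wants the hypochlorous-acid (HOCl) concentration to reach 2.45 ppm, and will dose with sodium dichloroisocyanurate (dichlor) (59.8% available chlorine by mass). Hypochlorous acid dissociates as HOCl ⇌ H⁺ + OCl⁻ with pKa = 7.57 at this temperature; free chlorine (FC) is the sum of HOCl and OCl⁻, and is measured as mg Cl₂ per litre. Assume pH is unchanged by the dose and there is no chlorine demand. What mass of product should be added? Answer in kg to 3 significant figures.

Volume: 2010 m³ = 2,010,000 L.
[OCl⁻]/[HOCl] = 10^(pH − pKa) = 10^(8.01 − 7.57) = 2.754; fraction as HOCl = 1/(1 + 2.754) = 0.2664.
Free chlorine required for 2.45 ppm HOCl: 2.45 / 0.2664 = 9.198 ppm.
FC to add: 9.198 − 0.4 = 8.798 mg/L as Cl₂.
Cl₂ equivalent: 8.798 mg/L × 2,010,000 L = 17,680 g.
Product at 59.8% available Cl: 17,680 / 0.598 = 29,570 g.

29.6 kg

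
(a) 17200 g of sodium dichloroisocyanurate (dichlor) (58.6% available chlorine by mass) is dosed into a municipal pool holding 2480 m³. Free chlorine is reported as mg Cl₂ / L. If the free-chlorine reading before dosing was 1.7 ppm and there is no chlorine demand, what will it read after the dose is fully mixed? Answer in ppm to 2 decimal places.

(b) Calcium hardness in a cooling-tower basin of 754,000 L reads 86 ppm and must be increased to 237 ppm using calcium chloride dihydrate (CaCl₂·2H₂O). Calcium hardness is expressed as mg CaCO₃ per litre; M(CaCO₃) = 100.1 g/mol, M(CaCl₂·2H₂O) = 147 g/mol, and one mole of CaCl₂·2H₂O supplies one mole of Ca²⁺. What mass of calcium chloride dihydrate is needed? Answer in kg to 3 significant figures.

(a) 5.76 ppm; (b) 167 kg

(a) Volume: 2480 m³ = 2,480,000 L.
(a) Available chlorine delivered: 17,200 g × 0.586 = 10,080 g as Cl₂.
(a) Concentration rise: 10,080 g / 2,480,000 L = 4.064 mg/L = 4.06 ppm.
(a) Final FC: 1.7 + 4.06 = 5.76 ppm.

(b) Hardness to add: (237 − 86) = 151 mg/L as CaCO₃ × 754,000 L = 113,900 g as CaCO₃.
(b) Moles of Ca²⁺ (1 mol Ca²⁺ ≡ 1 mol CaCO₃): 113,900 / 100.1 g/mol = 1137 mol.
(b) Mass of CaCl₂·2H₂O: 1137 × 147 = 167,200 g.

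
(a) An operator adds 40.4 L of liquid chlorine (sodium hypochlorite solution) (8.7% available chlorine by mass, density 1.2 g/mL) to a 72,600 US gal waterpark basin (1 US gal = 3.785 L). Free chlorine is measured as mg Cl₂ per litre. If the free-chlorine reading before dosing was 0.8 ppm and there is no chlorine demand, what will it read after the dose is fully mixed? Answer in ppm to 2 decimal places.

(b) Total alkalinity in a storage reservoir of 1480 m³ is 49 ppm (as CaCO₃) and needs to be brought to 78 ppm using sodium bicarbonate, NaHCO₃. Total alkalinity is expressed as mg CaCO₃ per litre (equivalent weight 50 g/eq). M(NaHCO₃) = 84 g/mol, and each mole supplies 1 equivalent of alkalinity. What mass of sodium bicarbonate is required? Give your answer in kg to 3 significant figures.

(a) Volume: 72,600 US gal × 3.785 L/gal = 274,791 L.
(a) Mass of solution: 40.4 L × 1000 mL/L × 1.2 g/mL = 48,480 g.
(a) Available chlorine delivered: 48,480 g × 0.087 = 4218 g as Cl₂.
(a) Concentration rise: 4218 g / 274,791 L = 15.35 mg/L = 15.35 ppm.
(a) Final FC: 0.8 + 15.35 = 16.15 ppm.

(b) Volume: 1480 m³ = 1,480,000 L.
(b) Alkalinity to add: (78 − 49) = 29 mg/L as CaCO₃ × 1,480,000 L = 42,920 g as CaCO₃.
(b) Equivalents: 42,920 g ÷ 50 g/eq = 858.4 eq.
(b) NaHCO₃ supplies 1 eq per mole → 858.4 mol.
(b) Mass: 858.4 mol × 84 g/mol = 72,110 g.

(a) 16.15 ppm; (b) 72.1 kg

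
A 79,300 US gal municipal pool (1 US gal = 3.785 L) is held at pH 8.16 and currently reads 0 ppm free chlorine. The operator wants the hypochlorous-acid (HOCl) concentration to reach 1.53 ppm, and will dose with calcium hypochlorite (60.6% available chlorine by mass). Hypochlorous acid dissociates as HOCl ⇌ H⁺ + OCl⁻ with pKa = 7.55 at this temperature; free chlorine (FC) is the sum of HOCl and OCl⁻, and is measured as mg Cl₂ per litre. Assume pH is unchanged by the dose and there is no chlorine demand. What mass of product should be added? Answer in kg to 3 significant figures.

3.84 kg

Volume: 79,300 US gal × 3.785 L/gal = 300,150 L.
[OCl⁻]/[HOCl] = 10^(pH − pKa) = 10^(8.16 − 7.55) = 4.074; fraction as HOCl = 1/(1 + 4.074) = 0.1971.
Free chlorine required for 1.53 ppm HOCl: 1.53 / 0.1971 = 7.763 ppm.
FC to add: 7.763 − 0 = 7.763 mg/L as Cl₂.
Cl₂ equivalent: 7.763 mg/L × 300,150 L = 2330 g.
Product at 60.6% available Cl: 2330 / 0.606 = 3845 g.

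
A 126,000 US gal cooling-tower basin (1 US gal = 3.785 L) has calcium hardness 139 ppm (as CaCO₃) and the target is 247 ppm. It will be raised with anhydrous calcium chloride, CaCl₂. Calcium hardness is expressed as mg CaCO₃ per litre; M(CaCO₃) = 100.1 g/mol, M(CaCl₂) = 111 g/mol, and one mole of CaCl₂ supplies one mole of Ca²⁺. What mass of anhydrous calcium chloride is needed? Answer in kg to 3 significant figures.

57.1 kg

Volume: 126,000 US gal × 3.785 L/gal = 476,910 L.
Hardness to add: (247 − 139) = 108 mg/L as CaCO₃ × 476,910 L = 51,510 g as CaCO₃.
Moles of Ca²⁺ (1 mol Ca²⁺ ≡ 1 mol CaCO₃): 51,510 / 100.1 g/mol = 514.5 mol.
Mass of CaCl₂: 514.5 × 111 = 57,110 g.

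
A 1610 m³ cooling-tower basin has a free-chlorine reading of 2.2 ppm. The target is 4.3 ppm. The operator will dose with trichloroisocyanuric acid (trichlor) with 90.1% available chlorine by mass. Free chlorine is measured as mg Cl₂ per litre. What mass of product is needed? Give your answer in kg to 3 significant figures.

3.75 kg

Volume: 1610 m³ = 1,610,000 L.
Chlorine deficit: 4.3 − 2.2 = 2.1 ppm = 2.1 mg/L as Cl₂.
Cl₂ equivalent needed: 2.1 mg/L × 1,610,000 L = 3,381,000 mg = 3381 g.
Product at 90.1% available chlorine: 3381 / 0.901 = 3752 g.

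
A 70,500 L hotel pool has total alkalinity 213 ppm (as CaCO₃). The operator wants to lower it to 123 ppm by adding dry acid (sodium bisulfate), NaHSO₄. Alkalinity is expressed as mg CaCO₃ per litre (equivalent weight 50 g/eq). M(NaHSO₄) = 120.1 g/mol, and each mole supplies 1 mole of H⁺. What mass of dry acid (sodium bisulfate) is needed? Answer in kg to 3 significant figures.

15.2 kg

Alkalinity to neutralize: (213 − 123) = 90 mg/L as CaCO₃ × 70,500 L = 6345 g as CaCO₃.
Equivalents of H⁺ required: 6345 ÷ 50 g/eq = 126.9 eq = 126.9 mol NaHSO₄.
Mass of NaHSO₄: 126.9 × 120.1 = 15,240 g.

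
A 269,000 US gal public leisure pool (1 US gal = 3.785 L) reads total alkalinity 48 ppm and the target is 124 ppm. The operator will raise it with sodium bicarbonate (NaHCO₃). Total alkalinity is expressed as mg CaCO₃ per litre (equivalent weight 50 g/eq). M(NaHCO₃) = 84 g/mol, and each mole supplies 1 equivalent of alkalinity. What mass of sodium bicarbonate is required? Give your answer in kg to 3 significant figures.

Volume: 269,000 US gal × 3.785 L/gal = 1,018,165 L.
Alkalinity to add: (124 − 48) = 76 mg/L as CaCO₃ × 1,018,165 L = 77,380 g as CaCO₃.
Equivalents: 77,380 g ÷ 50 g/eq = 1548 eq.
NaHCO₃ supplies 1 eq per mole → 1548 mol.
Mass: 1548 mol × 84 g/mol = 130,000 g.

130 kg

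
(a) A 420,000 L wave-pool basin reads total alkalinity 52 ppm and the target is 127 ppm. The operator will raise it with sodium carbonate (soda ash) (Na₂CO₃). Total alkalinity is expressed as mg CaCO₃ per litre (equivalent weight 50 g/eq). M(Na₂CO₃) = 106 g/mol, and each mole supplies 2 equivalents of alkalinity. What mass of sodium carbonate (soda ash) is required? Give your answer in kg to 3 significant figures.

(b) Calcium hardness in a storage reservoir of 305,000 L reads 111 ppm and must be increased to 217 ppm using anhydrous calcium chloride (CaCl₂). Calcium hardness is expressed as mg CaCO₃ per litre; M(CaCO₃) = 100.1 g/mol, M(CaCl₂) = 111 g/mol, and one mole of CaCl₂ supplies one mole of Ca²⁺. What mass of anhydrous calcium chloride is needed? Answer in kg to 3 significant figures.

(a) 33.4 kg; (b) 35.9 kg

(a) Alkalinity to add: (127 − 52) = 75 mg/L as CaCO₃ × 420,000 L = 31,500 g as CaCO₃.
(a) Equivalents: 31,500 g ÷ 50 g/eq = 630 eq.
(a) Each mole of Na₂CO₃ supplies 2 eq, so 630 / 2 = 315 mol.
(a) Mass: 315 mol × 106 g/mol = 33,390 g.

(b) Hardness to add: (217 − 111) = 106 mg/L as CaCO₃ × 305,000 L = 32,330 g as CaCO₃.
(b) Moles of Ca²⁺ (1 mol Ca²⁺ ≡ 1 mol CaCO₃): 32,330 / 100.1 g/mol = 323 mol.
(b) Mass of CaCl₂: 323 × 111 = 35,850 g.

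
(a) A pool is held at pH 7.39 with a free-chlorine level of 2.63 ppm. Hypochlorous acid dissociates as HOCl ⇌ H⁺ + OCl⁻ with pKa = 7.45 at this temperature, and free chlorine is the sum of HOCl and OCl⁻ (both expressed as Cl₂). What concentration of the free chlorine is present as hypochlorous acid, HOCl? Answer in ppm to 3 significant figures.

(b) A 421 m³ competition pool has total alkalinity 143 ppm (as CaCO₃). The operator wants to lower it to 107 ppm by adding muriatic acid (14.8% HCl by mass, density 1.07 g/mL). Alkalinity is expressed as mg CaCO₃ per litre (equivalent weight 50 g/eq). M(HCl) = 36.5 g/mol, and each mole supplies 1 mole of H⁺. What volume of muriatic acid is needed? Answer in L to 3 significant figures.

(a) [OCl⁻]/[HOCl] = 10^(pH − pKa) = 10^(7.39 − 7.45) = 10^-0.06 = 0.871.
(a) Fraction as HOCl = 1 / (1 + 0.871) = 0.5345.
(a) HOCl = 0.5345 × 2.63 ppm = 1.406 ppm.

(b) Volume: 421 m³ = 421,000 L.
(b) Alkalinity to neutralize: (143 − 107) = 36 mg/L as CaCO₃ × 421,000 L = 15,160 g as CaCO₃.
(b) Equivalents of H⁺ required: 15,160 ÷ 50 g/eq = 303.1 eq = 303.1 mol HCl.
(b) Mass of HCl: 303.1 × 36.5 = 11,060 g.
(b) Mass of 14.8% solution: 11,060 / 0.148 = 74,760 g.
(b) Volume: 74,760 g ÷ 1.07 g/mL = 69,870 mL.

(a) 1.41 ppm; (b) 69.9 L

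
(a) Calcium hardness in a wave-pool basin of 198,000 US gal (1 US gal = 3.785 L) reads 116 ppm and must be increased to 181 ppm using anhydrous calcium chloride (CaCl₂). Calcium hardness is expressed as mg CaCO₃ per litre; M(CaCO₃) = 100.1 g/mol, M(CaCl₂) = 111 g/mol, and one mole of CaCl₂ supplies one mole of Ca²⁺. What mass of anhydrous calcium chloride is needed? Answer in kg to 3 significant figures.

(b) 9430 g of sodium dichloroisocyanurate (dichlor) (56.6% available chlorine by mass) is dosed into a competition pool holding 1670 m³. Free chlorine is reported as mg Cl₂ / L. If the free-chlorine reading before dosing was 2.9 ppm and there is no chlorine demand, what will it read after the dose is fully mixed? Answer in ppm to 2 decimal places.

(a) 54.0 kg; (b) 6.10 ppm

(a) Volume: 198,000 US gal × 3.785 L/gal = 749,430 L.
(a) Hardness to add: (181 − 116) = 65 mg/L as CaCO₃ × 749,430 L = 48,710 g as CaCO₃.
(a) Moles of Ca²⁺ (1 mol Ca²⁺ ≡ 1 mol CaCO₃): 48,710 / 100.1 g/mol = 486.6 mol.
(a) Mass of CaCl₂: 486.6 × 111 = 54,020 g.

(b) Volume: 1670 m³ = 1,670,000 L.
(b) Available chlorine delivered: 9430 g × 0.566 = 5337 g as Cl₂.
(b) Concentration rise: 5337 g / 1,670,000 L = 3.196 mg/L = 3.20 ppm.
(b) Final FC: 2.9 + 3.20 = 6.10 ppm.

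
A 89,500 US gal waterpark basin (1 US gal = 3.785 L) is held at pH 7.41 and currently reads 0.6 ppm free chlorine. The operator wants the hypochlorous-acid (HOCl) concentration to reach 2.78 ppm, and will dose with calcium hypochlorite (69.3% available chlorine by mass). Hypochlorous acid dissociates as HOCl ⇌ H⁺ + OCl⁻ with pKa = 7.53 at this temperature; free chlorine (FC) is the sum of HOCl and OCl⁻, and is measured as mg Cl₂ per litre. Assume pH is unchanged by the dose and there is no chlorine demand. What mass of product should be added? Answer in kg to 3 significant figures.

Volume: 89,500 US gal × 3.785 L/gal = 338,758 L.
[OCl⁻]/[HOCl] = 10^(pH − pKa) = 10^(7.41 − 7.53) = 0.7586; fraction as HOCl = 1/(1 + 0.7586) = 0.5686.
Free chlorine required for 2.78 ppm HOCl: 2.78 / 0.5686 = 4.889 ppm.
FC to add: 4.889 − 0.6 = 4.289 mg/L as Cl₂.
Cl₂ equivalent: 4.289 mg/L × 338,758 L = 1453 g.
Product at 69.3% available Cl: 1453 / 0.693 = 2097 g.

2.10 kg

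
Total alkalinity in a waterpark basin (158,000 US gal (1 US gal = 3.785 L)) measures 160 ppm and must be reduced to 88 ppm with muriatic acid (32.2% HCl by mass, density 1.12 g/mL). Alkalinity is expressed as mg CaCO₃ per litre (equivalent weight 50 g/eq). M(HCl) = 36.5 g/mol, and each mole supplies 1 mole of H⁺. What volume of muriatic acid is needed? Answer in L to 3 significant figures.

87.2 L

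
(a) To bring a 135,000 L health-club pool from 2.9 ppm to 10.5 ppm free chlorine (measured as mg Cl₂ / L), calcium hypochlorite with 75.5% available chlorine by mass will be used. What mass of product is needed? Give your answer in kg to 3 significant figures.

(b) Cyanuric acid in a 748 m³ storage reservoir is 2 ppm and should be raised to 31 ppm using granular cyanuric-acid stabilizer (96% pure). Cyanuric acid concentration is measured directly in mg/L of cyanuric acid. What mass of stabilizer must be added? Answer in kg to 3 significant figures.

(a) 1.36 kg; (b) 22.6 kg

(a) Chlorine deficit: 10.5 − 2.9 = 7.6 ppm = 7.6 mg/L as Cl₂.
(a) Cl₂ equivalent needed: 7.6 mg/L × 135,000 L = 1,026,000 mg = 1026 g.
(a) Product at 75.5% available chlorine: 1026 / 0.755 = 1359 g.

(b) Volume: 748 m³ = 748,000 L.
(b) CYA to add: (31 − 2) = 29 mg/L × 748,000 L = 21,690 g cyanuric acid.
(b) At 96% purity: 21,690 / 0.96 = 22,600 g product.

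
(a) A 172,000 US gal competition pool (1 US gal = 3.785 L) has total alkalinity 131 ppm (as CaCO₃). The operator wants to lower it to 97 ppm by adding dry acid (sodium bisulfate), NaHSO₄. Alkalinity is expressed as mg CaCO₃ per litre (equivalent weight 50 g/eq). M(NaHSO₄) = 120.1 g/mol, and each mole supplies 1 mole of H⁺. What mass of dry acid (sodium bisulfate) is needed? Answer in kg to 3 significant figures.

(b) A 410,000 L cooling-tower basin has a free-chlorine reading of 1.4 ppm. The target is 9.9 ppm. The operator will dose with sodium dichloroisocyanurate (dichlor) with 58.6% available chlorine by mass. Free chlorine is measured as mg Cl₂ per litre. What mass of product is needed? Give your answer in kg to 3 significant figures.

(a) Volume: 172,000 US gal × 3.785 L/gal = 651,020 L.
(a) Alkalinity to neutralize: (131 − 97) = 34 mg/L as CaCO₃ × 651,020 L = 22,130 g as CaCO₃.
(a) Equivalents of H⁺ required: 22,130 ÷ 50 g/eq = 442.7 eq = 442.7 mol NaHSO₄.
(a) Mass of NaHSO₄: 442.7 × 120.1 = 53,170 g.

(b) Chlorine deficit: 9.9 − 1.4 = 8.5 ppm = 8.5 mg/L as Cl₂.
(b) Cl₂ equivalent needed: 8.5 mg/L × 410,000 L = 3,485,000 mg = 3485 g.
(b) Product at 58.6% available chlorine: 3485 / 0.586 = 5947 g.

(a) 53.2 kg; (b) 5.95 kg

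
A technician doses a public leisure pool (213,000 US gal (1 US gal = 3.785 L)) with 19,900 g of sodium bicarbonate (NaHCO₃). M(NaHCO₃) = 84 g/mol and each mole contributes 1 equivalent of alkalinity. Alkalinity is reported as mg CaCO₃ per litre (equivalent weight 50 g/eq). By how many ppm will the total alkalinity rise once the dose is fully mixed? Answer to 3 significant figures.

14.7 ppm

Volume: 213,000 US gal × 3.785 L/gal = 806,205 L.
Moles of NaHCO₃: 19,900 g ÷ 84 g/mol = 236.9 mol → 236.9 eq of alkalinity.
As CaCO₃: 236.9 eq × 50 g/eq = 11,850 g.
Rise: 11,850 g / 806,205 L × 1000 = 14.69 mg/L.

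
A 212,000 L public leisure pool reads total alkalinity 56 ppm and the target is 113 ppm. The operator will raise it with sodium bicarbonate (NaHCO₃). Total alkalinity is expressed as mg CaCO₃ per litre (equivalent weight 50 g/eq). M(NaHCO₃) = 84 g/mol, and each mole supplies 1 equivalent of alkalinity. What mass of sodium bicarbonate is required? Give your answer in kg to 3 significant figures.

Alkalinity to add: (113 − 56) = 57 mg/L as CaCO₃ × 212,000 L = 12,080 g as CaCO₃.
Equivalents: 12,080 g ÷ 50 g/eq = 241.7 eq.
NaHCO₃ supplies 1 eq per mole → 241.7 mol.
Mass: 241.7 mol × 84 g/mol = 20,300 g.

20.3 kg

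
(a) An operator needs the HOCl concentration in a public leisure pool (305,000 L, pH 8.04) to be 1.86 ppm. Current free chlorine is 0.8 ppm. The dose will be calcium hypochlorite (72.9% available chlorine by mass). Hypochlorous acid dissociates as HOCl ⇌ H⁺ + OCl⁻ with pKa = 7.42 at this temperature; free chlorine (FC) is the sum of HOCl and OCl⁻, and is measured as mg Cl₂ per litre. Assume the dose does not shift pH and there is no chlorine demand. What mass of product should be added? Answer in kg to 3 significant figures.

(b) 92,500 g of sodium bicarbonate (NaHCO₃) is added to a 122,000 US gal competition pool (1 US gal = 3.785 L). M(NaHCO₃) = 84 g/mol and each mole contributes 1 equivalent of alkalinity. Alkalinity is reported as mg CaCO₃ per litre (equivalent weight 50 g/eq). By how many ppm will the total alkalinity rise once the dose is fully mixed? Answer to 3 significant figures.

(a) [OCl⁻]/[HOCl] = 10^(pH − pKa) = 10^(8.04 − 7.42) = 4.169; fraction as HOCl = 1/(1 + 4.169) = 0.1935.
(a) Free chlorine required for 1.86 ppm HOCl: 1.86 / 0.1935 = 9.614 ppm.
(a) FC to add: 9.614 − 0.8 = 8.814 mg/L as Cl₂.
(a) Cl₂ equivalent: 8.814 mg/L × 305,000 L = 2688 g.
(a) Product at 72.9% available Cl: 2688 / 0.729 = 3688 g.

(b) Volume: 122,000 US gal × 3.785 L/gal = 461,770 L.
(b) Moles of NaHCO₃: 92,500 g ÷ 84 g/mol = 1101 mol → 1101 eq of alkalinity.
(b) As CaCO₃: 1101 eq × 50 g/eq = 55,060 g.
(b) Rise: 55,060 g / 461,770 L × 1000 = 119.2 mg/L.

(a) 3.69 kg; (b) 119 ppm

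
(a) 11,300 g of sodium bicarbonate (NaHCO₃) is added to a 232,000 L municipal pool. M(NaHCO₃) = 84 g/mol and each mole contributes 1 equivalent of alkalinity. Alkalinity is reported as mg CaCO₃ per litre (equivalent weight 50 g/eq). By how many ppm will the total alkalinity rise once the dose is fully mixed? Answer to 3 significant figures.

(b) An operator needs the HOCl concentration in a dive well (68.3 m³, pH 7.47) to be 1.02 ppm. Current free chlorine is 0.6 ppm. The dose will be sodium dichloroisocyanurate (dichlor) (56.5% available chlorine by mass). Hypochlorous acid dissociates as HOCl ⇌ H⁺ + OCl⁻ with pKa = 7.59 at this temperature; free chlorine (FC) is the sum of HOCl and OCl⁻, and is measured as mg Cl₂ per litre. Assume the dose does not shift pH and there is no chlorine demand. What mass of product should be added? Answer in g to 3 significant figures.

(a) 29.0 ppm; (b) 144 g

(a) Moles of NaHCO₃: 11,300 g ÷ 84 g/mol = 134.5 mol → 134.5 eq of alkalinity.
(a) As CaCO₃: 134.5 eq × 50 g/eq = 6726 g.
(a) Rise: 6726 g / 232,000 L × 1000 = 28.99 mg/L.

(b) Volume: 68.3 m³ = 68,300 L.
(b) [OCl⁻]/[HOCl] = 10^(pH − pKa) = 10^(7.47 − 7.59) = 0.7586; fraction as HOCl = 1/(1 + 0.7586) = 0.5686.
(b) Free chlorine required for 1.02 ppm HOCl: 1.02 / 0.5686 = 1.794 ppm.
(b) FC to add: 1.794 − 0.6 = 1.194 mg/L as Cl₂.
(b) Cl₂ equivalent: 1.194 mg/L × 68,300 L = 81.53 g.
(b) Product at 56.5% available Cl: 81.53 / 0.565 = 144.3 g.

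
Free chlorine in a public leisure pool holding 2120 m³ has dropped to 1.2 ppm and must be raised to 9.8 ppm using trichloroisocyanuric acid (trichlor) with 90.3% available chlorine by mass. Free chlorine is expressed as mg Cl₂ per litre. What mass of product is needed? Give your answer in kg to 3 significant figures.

20.2 kg

Volume: 2120 m³ = 2,120,000 L.
Chlorine deficit: 9.8 − 1.2 = 8.6 ppm = 8.6 mg/L as Cl₂.
Cl₂ equivalent needed: 8.6 mg/L × 2,120,000 L = 18,230,000 mg = 18,230 g.
Product at 90.3% available chlorine: 18,230 / 0.903 = 20,190 g.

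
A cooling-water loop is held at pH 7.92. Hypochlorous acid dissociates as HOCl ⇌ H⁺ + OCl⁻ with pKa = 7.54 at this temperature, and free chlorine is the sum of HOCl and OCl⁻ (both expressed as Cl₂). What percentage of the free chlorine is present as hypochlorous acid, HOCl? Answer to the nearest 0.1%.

[OCl⁻]/[HOCl] = 10^(pH − pKa) = 10^(7.92 − 7.54) = 10^0.38 = 2.399.
Fraction as HOCl = 1 / (1 + 2.399) = 0.2942.

29.4%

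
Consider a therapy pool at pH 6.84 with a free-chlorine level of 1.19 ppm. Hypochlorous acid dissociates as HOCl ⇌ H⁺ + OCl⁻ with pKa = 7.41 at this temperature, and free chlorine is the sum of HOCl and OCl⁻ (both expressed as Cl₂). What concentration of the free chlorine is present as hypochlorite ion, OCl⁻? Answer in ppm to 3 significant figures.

0.252 ppm

[OCl⁻]/[HOCl] = 10^(pH − pKa) = 10^(6.84 − 7.41) = 10^-0.57 = 0.2692.
Fraction as HOCl = 1 / (1 + 0.2692) = 0.7879.
OCl⁻ = (1 − 0.7879) × 1.19 ppm = 0.2524 ppm.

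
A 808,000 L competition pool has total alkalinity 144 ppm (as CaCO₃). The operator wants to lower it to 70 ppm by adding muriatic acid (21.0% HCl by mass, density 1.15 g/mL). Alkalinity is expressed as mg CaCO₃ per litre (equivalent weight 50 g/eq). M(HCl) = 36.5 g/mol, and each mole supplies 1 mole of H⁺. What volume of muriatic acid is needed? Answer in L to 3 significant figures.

181 L

Alkalinity to neutralize: (144 − 70) = 74 mg/L as CaCO₃ × 808,000 L = 59,790 g as CaCO₃.
Equivalents of H⁺ required: 59,790 ÷ 50 g/eq = 1196 eq = 1196 mol HCl.
Mass of HCl: 1196 × 36.5 = 43,650 g.
Mass of 21.0% solution: 43,650 / 0.21 = 207,800 g.
Volume: 207,800 g ÷ 1.15 g/mL = 180,700 mL.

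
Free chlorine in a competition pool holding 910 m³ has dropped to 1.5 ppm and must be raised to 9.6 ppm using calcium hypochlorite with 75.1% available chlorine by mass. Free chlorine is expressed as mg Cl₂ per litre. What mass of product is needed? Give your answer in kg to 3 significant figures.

9.81 kg

Volume: 910 m³ = 910,000 L.
Chlorine deficit: 9.6 − 1.5 = 8.1 ppm = 8.1 mg/L as Cl₂.
Cl₂ equivalent needed: 8.1 mg/L × 910,000 L = 7,371,000 mg = 7371 g.
Product at 75.1% available chlorine: 7371 / 0.751 = 9815 g.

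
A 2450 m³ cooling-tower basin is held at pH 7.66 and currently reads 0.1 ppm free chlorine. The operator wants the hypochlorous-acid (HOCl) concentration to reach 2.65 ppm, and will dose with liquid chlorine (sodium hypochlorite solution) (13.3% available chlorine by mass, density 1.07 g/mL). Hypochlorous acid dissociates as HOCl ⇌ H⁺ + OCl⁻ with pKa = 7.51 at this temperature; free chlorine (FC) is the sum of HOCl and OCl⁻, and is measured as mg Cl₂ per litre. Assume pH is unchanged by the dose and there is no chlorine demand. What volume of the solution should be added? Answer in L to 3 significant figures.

108 L

Volume: 2450 m³ = 2,450,000 L.
[OCl⁻]/[HOCl] = 10^(pH − pKa) = 10^(7.66 − 7.51) = 1.413; fraction as HOCl = 1/(1 + 1.413) = 0.4145.
Free chlorine required for 2.65 ppm HOCl: 2.65 / 0.4145 = 6.393 ppm.
FC to add: 6.393 − 0.1 = 6.293 mg/L as Cl₂.
Cl₂ equivalent: 6.293 mg/L × 2,450,000 L = 15,420 g.
Product at 13.3% available Cl: 15,420 / 0.133 = 115,900 g.
Volume: 115,900 g ÷ 1.07 g/mL = 108,300 mL.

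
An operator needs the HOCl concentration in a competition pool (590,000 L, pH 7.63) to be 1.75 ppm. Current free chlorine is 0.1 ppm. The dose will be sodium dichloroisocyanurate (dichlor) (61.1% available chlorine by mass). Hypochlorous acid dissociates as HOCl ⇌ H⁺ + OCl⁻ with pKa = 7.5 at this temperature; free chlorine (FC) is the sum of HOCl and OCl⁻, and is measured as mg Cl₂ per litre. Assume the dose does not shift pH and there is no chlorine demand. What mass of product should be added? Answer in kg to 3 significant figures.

3.87 kg

[OCl⁻]/[HOCl] = 10^(pH − pKa) = 10^(7.63 − 7.5) = 1.349; fraction as HOCl = 1/(1 + 1.349) = 0.4257.
Free chlorine required for 1.75 ppm HOCl: 1.75 / 0.4257 = 4.111 ppm.
FC to add: 4.111 − 0.1 = 4.011 mg/L as Cl₂.
Cl₂ equivalent: 4.011 mg/L × 590,000 L = 2366 g.
Product at 61.1% available Cl: 2366 / 0.611 = 3873 g.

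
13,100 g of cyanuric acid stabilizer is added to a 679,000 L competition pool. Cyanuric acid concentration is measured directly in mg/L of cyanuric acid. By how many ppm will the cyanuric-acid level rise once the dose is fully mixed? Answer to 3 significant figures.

19.3 ppm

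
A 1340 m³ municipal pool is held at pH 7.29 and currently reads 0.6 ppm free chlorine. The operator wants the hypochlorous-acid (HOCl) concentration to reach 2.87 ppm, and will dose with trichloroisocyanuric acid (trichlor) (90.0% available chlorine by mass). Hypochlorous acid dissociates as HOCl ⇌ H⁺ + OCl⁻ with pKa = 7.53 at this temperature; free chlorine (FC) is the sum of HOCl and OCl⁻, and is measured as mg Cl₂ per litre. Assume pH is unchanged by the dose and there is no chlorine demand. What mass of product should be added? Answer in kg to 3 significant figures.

Volume: 1340 m³ = 1,340,000 L.
[OCl⁻]/[HOCl] = 10^(pH − pKa) = 10^(7.29 − 7.53) = 0.5754; fraction as HOCl = 1/(1 + 0.5754) = 0.6347.
Free chlorine required for 2.87 ppm HOCl: 2.87 / 0.6347 = 4.522 ppm.
FC to add: 4.522 − 0.6 = 3.922 mg/L as Cl₂.
Cl₂ equivalent: 3.922 mg/L × 1,340,000 L = 5255 g.
Product at 90.0% available Cl: 5255 / 0.9 = 5839 g.

5.84 kg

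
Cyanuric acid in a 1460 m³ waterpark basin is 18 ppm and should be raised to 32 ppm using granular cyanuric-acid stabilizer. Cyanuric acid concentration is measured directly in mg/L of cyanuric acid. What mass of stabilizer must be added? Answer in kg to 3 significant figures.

20.4 kg

Volume: 1460 m³ = 1,460,000 L.
CYA to add: (32 − 18) = 14 mg/L × 1,460,000 L = 20,440 g cyanuric acid.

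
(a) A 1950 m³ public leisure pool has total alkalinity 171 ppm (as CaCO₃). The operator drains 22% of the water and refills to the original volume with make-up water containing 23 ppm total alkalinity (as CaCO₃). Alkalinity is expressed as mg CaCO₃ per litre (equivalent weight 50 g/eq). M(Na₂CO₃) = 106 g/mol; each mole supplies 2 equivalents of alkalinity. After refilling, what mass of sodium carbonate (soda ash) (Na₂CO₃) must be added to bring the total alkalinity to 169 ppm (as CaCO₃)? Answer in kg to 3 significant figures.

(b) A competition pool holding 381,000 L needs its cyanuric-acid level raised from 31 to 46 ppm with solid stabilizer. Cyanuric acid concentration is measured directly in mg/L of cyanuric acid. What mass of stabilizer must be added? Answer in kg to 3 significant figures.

(a) 63.2 kg; (b) 5.71 kg

(a) Volume: 1950 m³ = 1,950,000 L.
(a) After draining 22% and refilling: 171 × 0.78 + 23 × 0.22 = 138.44 ppm.
(a) Deficit to target: 169 − 138.44 = 30.56 mg/L.
(a) As CaCO₃: 30.56 mg/L × 1,950,000 L = 59,590 g; ÷ 50 g/eq ÷ 2 = 595.9 mol Na₂CO₃.
(a) Mass: 595.9 × 106 = 63,170 g.

(b) CYA to add: (46 − 31) = 15 mg/L × 381,000 L = 5715 g cyanuric acid.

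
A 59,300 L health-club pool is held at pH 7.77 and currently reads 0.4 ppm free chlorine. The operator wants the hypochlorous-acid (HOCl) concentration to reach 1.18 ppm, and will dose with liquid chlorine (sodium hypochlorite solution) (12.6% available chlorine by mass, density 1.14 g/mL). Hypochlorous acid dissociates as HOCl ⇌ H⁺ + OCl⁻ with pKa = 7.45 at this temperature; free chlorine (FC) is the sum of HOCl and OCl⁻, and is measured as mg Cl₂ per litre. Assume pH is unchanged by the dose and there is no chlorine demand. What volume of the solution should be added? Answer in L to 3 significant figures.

[OCl⁻]/[HOCl] = 10^(pH − pKa) = 10^(7.77 − 7.45) = 2.089; fraction as HOCl = 1/(1 + 2.089) = 0.3237.
Free chlorine required for 1.18 ppm HOCl: 1.18 / 0.3237 = 3.645 ppm.
FC to add: 3.645 − 0.4 = 3.245 mg/L as Cl₂.
Cl₂ equivalent: 3.245 mg/L × 59,300 L = 192.5 g.
Product at 12.6% available Cl: 192.5 / 0.126 = 1527 g.
Volume: 1527 g ÷ 1.14 g/mL = 1340 mL.

1.34 L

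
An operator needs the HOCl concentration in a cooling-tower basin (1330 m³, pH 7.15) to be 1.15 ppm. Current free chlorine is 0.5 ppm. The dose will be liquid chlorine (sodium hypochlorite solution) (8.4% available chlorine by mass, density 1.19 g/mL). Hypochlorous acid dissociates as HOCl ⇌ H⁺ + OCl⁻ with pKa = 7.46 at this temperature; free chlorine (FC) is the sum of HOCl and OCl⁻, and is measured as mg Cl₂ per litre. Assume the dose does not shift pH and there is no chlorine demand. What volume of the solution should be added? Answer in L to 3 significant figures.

16.1 L

Volume: 1330 m³ = 1,330,000 L.
[OCl⁻]/[HOCl] = 10^(pH − pKa) = 10^(7.15 − 7.46) = 0.4898; fraction as HOCl = 1/(1 + 0.4898) = 0.6712.
Free chlorine required for 1.15 ppm HOCl: 1.15 / 0.6712 = 1.713 ppm.
FC to add: 1.713 − 0.5 = 1.213 mg/L as Cl₂.
Cl₂ equivalent: 1.213 mg/L × 1,330,000 L = 1614 g.
Product at 8.4% available Cl: 1614 / 0.084 = 19,210 g.
Volume: 19,210 g ÷ 1.19 g/mL = 16,140 mL.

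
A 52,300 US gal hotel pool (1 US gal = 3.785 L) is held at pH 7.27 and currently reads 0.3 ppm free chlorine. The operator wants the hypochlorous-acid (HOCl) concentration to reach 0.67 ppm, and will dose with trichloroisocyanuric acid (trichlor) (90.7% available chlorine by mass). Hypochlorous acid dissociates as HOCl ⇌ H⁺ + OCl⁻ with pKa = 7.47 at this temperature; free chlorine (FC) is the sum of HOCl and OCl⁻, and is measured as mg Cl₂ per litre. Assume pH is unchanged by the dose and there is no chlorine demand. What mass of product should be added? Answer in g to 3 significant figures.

173 g

Volume: 52,300 US gal × 3.785 L/gal = 197,956 L.
[OCl⁻]/[HOCl] = 10^(pH − pKa) = 10^(7.27 − 7.47) = 0.631; fraction as HOCl = 1/(1 + 0.631) = 0.6131.
Free chlorine required for 0.67 ppm HOCl: 0.67 / 0.6131 = 1.093 ppm.
FC to add: 1.093 − 0.3 = 0.7927 mg/L as Cl₂.
Cl₂ equivalent: 0.7927 mg/L × 197,956 L = 156.9 g.
Product at 90.7% available Cl: 156.9 / 0.907 = 173 g.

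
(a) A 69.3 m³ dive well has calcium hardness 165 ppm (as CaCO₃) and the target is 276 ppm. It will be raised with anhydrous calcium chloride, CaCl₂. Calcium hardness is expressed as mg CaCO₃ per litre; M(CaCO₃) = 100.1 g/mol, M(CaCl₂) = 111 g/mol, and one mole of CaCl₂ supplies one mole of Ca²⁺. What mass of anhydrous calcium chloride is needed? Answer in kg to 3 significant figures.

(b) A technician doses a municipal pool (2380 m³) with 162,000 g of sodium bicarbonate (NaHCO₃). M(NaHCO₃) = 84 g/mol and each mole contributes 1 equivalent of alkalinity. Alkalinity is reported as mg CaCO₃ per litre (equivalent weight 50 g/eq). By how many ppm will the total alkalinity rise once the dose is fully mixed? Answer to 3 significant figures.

(a) Volume: 69.3 m³ = 69,300 L.
(a) Hardness to add: (276 − 165) = 111 mg/L as CaCO₃ × 69,300 L = 7692 g as CaCO₃.
(a) Moles of Ca²⁺ (1 mol Ca²⁺ ≡ 1 mol CaCO₃): 7692 / 100.1 g/mol = 76.85 mol.
(a) Mass of CaCl₂: 76.85 × 111 = 8530 g.

(b) Volume: 2380 m³ = 2,380,000 L.
(b) Moles of NaHCO₃: 162,000 g ÷ 84 g/mol = 1929 mol → 1929 eq of alkalinity.
(b) As CaCO₃: 1929 eq × 50 g/eq = 96,430 g.
(b) Rise: 96,430 g / 2,380,000 L × 1000 = 40.52 mg/L.

(a) 8.53 kg; (b) 40.5 ppm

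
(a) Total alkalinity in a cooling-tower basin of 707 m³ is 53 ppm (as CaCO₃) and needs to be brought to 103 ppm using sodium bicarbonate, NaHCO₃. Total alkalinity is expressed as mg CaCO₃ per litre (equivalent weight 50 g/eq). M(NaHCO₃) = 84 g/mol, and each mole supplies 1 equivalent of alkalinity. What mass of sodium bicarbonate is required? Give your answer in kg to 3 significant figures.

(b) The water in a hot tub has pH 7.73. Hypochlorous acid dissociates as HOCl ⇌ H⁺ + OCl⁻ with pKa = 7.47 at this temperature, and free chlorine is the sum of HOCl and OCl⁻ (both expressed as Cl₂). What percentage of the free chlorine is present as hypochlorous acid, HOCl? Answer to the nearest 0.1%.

(a) 59.4 kg; (b) 35.5%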